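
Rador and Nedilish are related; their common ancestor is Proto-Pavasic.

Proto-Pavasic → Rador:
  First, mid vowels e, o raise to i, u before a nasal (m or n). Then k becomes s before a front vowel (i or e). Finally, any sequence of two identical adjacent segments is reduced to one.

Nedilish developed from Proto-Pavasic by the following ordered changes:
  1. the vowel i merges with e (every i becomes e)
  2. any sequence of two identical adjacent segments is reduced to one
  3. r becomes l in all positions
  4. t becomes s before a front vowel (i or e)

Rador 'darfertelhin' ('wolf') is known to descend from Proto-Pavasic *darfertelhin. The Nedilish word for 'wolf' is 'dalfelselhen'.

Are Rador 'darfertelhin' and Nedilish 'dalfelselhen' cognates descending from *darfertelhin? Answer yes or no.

yes

Derive the expected Nedilish reflex of *darfertelhin:
Nedilish: start from *darfertelhin.
  rule 1 (vowel merger): darfertelhin → darfertelhen
  rule 2: no change — darfertelhen
  rule 3 (unconditioned shift): darfertelhen → dalfeltelhen
  rule 4 (palatalisation): dalfeltelhen → dalfelselhen
  ⇒ Nedilish dalfelselhen
Nedilish 'dalfelselhen' matches the regular reflex exactly, so the pair is cognate.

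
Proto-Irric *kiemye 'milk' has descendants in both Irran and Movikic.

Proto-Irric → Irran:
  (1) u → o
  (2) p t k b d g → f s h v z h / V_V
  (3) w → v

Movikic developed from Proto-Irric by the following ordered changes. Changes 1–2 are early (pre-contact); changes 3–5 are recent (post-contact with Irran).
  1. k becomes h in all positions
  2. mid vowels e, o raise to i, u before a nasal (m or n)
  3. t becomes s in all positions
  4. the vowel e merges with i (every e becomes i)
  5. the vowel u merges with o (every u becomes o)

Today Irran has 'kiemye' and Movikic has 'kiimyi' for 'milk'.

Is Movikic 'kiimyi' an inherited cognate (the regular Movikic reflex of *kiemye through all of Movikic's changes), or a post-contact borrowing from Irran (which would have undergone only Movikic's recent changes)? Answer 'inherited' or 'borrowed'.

borrowed

If inherited, *kiemye would pass through all of Movikic's changes:
Movikic: start from *kiemye.
  rule 1 (unconditioned shift): kiemye → hiemye
  rule 2 (pre-nasal raising): hiemye → hiimye
  rule 3: no change — hiimye
  rule 4 (vowel merger): hiimye → hiimyi
  rule 5: no change — hiimyi
  ⇒ Movikic hiimyi
If borrowed from Irran 'kiemye' after the early changes, it would undergo only the recent ones:
  rule 3 (unconditioned shift): no change (kiemye)
  rule 4 (vowel merger): kiemye → kiimyi
  rule 5 (vowel merger): no change (kiimyi)
  ⇒ as a loan: kiimyi
Movikic 'kiimyi' matches the loan outcome 'kiimyi', not the inherited 'hiimyi' — it skipped the early Movikic changes, so it was borrowed from Irran.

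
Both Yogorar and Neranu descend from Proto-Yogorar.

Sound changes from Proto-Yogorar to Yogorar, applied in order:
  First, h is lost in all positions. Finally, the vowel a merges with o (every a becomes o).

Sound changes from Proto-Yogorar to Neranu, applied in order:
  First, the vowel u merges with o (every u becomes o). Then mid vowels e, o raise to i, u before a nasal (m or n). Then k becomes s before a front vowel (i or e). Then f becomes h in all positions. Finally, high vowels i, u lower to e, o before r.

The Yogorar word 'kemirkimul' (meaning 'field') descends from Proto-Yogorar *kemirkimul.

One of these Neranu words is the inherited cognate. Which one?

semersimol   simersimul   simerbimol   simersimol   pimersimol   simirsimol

simersimol

Neranu: *kemirkimul
  kemirkimul → kemirkimol   [vowel merger]
  kemirkimol → kimirkimol   [pre-nasal raising]
  kimirkimol → simirsimol   [palatalisation]
  simirsimol (rule 4 does not apply)
  simirsimol → simersimol   [pre-rhotic lowering]
  giving Neranu simersimol.
Only 'simersimol' matches the regular Neranu development of *kemirkimul.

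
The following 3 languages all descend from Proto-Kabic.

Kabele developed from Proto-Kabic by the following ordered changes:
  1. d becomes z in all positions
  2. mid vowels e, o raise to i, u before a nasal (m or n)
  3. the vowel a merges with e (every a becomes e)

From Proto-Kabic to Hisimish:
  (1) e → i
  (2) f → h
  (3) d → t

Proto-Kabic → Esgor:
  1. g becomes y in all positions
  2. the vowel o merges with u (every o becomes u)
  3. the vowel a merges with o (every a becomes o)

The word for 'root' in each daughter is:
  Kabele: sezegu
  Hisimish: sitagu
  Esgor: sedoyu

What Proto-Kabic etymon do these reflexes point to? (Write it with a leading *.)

Position 4: Kabele has e, Hisimish has a, Esgor has o. Hisimish preserves a here (none of its changes turn any other segment into a), so the proto-segment is *a.
Position 3: Kabele has z, Hisimish has t, Esgor has d. Esgor preserves d here (none of its changes turn any other segment into d), so the proto-segment is *d.
This points to *sedagu. Verify forward in each daughter:
Kabele: *sedagu
  sedagu → sezagu   [unconditioned shift]
  sezagu (rule 2 does not apply)
  sezagu → sezegu   [vowel merger]
  giving Kabele sezegu.
Hisimish: *sedagu
  sedagu → sidagu   [vowel merger]
  sidagu (rule 2 does not apply)
  sidagu → sitagu   [unconditioned shift]
  giving Hisimish sitagu.
Esgor: start from *sedagu.
  rule 1 (unconditioned shift): sedagu → sedayu
  rule 2: no change — sedayu
  rule 3 (vowel merger): sedayu → sedoyu
  ⇒ Esgor sedoyu
No other proto-form is consistent with every reflex, so the reconstruction is *sedagu.

*sedagu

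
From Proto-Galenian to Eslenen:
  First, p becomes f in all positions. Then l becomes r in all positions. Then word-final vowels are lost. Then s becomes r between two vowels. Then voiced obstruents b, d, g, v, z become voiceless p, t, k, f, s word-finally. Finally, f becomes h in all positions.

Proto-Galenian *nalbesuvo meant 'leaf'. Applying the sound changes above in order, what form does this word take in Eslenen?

narberuh

Eslenen: start from *nalbesuvo.
  rule 1: no change — nalbesuvo
  rule 2 (unconditioned shift): nalbesuvo → narbesuvo
  rule 3 (apocope): narbesuvo → narbesuv
  rule 4 (rhotacism): narbesuv → narberuv
  rule 5 (final devoicing): narberuv → narberuf
  rule 6 (unconditioned shift): narberuf → narberuh
  ⇒ Eslenen narberuh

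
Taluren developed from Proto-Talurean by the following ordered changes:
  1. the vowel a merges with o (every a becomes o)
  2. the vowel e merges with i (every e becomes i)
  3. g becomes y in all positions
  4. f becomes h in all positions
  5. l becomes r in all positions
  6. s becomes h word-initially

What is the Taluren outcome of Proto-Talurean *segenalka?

Taluren: *segenalka > segenolko > siginolko > siyinolko > siyinorko > hiyinorko  (by vowel merger, vowel merger, unconditioned shift, unconditioned shift, debuccalisation)

hiyinorko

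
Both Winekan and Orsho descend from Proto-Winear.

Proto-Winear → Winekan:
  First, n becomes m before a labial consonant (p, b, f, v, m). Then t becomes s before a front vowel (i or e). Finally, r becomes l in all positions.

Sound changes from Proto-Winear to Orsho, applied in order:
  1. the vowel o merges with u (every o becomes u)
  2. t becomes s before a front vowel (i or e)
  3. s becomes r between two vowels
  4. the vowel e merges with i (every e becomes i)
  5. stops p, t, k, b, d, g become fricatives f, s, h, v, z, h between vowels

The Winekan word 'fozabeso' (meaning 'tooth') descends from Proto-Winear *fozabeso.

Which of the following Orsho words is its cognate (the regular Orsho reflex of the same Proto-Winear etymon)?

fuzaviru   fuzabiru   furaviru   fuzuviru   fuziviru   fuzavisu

Orsho: *fozabeso
  fozabeso → fuzabesu   [vowel merger]
  fuzabesu (rule 2 does not apply)
  fuzabesu → fuzaberu   [rhotacism]
  fuzaberu → fuzabiru   [vowel merger]
  fuzabiru → fuzaviru   [intervocalic lenition]
  giving Orsho fuzaviru.
The other candidates each miss or misapply at least one Orsho change.

fuzaviru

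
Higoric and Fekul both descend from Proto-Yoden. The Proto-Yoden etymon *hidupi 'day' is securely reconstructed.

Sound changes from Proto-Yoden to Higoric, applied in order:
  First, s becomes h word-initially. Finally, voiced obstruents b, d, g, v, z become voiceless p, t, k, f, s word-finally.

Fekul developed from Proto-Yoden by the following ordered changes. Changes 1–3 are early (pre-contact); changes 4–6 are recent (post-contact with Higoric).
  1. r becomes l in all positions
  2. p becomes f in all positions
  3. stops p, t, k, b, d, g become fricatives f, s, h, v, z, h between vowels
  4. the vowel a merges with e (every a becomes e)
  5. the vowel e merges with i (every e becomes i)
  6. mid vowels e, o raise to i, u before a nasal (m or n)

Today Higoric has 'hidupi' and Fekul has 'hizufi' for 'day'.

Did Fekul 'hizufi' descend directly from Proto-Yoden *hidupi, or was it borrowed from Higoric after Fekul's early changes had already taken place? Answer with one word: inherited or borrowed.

If inherited, *hidupi would pass through all of Fekul's changes:
Fekul: *hidupi
  hidupi (rule 1 does not apply)
  hidupi → hidufi   [unconditioned shift]
  hidufi → hizufi   [intervocalic lenition]
  hizufi (rule 4 does not apply)
  hizufi (rule 5 does not apply)
  hizufi (rule 6 does not apply)
  giving Fekul hizufi.
If borrowed from Higoric 'hidupi' after the early changes, it would undergo only the recent ones:
  rule 4 (vowel merger): no change (hidupi)
  rule 5 (vowel merger): no change (hidupi)
  rule 6 (pre-nasal raising): no change (hidupi)
  ⇒ as a loan: hidupi
Fekul 'hizufi' matches the inherited outcome exactly, so it is an inherited cognate, not a loan.

inherited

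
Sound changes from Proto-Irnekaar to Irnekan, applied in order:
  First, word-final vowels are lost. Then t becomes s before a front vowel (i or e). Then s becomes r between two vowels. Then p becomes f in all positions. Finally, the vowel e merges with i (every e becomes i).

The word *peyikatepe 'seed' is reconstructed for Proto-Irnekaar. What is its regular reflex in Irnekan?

Irnekan: start from *peyikatepe.
  rule 1 (apocope): peyikatepe → peyikatep
  rule 2 (palatalisation): peyikatep → peyikasep
  rule 3 (rhotacism): peyikasep → peyikarep
  rule 4 (unconditioned shift): peyikarep → feyikaref
  rule 5 (vowel merger): feyikaref → fiyikarif
  ⇒ Irnekan fiyikarif

fiyikarif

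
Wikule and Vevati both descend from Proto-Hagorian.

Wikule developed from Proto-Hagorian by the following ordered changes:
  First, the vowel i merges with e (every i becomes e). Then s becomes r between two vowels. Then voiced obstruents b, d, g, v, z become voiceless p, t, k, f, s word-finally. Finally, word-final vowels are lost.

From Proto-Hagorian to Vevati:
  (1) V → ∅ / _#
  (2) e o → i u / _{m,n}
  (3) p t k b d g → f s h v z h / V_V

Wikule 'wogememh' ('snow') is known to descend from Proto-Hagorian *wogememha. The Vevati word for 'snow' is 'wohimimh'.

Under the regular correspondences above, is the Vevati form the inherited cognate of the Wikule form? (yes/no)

Derive the expected Vevati reflex of *wogememha:
Vevati: *wogememha > wogememh > wogimimh > wohimimh  (by apocope, pre-nasal raising, intervocalic lenition)
Vevati 'wohimimh' matches the regular reflex exactly, so the pair is cognate.

yes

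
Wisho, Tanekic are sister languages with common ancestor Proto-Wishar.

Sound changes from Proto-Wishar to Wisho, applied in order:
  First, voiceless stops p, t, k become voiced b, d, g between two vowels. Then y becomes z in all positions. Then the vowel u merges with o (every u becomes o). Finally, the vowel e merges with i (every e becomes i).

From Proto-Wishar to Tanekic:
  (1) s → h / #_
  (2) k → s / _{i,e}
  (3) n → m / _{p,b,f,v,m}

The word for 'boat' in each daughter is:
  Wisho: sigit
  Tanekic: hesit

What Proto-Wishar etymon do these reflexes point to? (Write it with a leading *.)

Position 3: Wisho has g, Tanekic has s. Taking the neighbouring segments as reconstructed: Wisho g could go back to *k or *g; Tanekic s could go back to *k or *s — the one source consistent with every daughter is *k.
Position 1: Wisho has s, Tanekic has h. Wisho preserves s here (none of its changes turn any other segment into s), so the proto-segment is *s.
Position 2: Wisho has i, Tanekic has e. Tanekic preserves e here (none of its changes turn any other segment into e), so the proto-segment is *e.
This points to *sekit. Verify forward in each daughter:
Wisho: *sekit > segit > sigit  (by intervocalic voicing, vowel merger)
Tanekic: *sekit
  sekit → hekit   [debuccalisation]
  hekit → hesit   [palatalisation]
  hesit (rule 3 does not apply)
  giving Tanekic hesit.
Only *sekit yields all of Wisho sigit, Tanekic hesit.

*sekit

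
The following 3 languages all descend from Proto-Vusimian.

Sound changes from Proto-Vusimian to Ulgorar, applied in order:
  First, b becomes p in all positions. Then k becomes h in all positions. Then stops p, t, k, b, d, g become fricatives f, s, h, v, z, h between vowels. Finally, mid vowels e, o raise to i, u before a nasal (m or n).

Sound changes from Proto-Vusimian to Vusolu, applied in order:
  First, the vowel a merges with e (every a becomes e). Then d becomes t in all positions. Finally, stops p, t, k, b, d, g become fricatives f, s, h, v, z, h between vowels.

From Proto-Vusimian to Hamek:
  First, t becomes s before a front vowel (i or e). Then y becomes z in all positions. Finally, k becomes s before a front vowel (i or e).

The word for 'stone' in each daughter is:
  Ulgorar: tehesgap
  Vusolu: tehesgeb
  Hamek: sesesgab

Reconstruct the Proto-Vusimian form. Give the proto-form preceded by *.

Position 7: Ulgorar has a, Vusolu has e, Hamek has a. Ulgorar preserves a here (none of its changes turn any other segment into a), so the proto-segment is *a.
Position 1: Ulgorar has t, Vusolu has t, Hamek has s. Ulgorar preserves t here (none of its changes turn any other segment into t), so the proto-segment is *t.
Continuing position by position gives *tekesgab; check it forward:
Ulgorar: start from *tekesgab.
  rule 1 (unconditioned shift): tekesgab → tekesgap
  rule 2 (unconditioned shift): tekesgap → tehesgap
  rule 3: no change — tehesgap
  rule 4: no change — tehesgap
  ⇒ Ulgorar tehesgap
Vusolu: start from *tekesgab.
  rule 1 (vowel merger): tekesgab → tekesgeb
  rule 2: no change — tekesgeb
  rule 3 (intervocalic lenition): tekesgeb → tehesgeb
  ⇒ Vusolu tehesgeb
Hamek: *tekesgab
  tekesgab → sekesgab   [palatalisation]
  sekesgab (rule 2 does not apply)
  sekesgab → sesesgab   [palatalisation]
  giving Hamek sesesgab.
Only *tekesgab yields all of Ulgorar tehesgap, Vusolu tehesgeb, Hamek sesesgab.

*tekesgab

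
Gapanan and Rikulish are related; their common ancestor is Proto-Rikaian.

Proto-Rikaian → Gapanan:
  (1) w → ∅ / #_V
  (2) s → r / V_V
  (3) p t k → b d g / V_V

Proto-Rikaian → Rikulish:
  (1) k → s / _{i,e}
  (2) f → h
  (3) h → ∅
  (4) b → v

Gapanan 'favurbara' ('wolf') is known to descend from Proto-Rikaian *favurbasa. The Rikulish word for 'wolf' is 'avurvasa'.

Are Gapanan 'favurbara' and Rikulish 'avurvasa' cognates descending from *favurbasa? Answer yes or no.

Derive the expected Rikulish reflex of *favurbasa:
Rikulish: *favurbasa
  favurbasa (rule 1 does not apply)
  favurbasa → havurbasa   [unconditioned shift]
  havurbasa → avurbasa   [h-loss]
  avurbasa → avurvasa   [unconditioned shift]
  giving Rikulish avurvasa.
Rikulish 'avurvasa' matches the regular reflex exactly, so the pair is cognate.

yes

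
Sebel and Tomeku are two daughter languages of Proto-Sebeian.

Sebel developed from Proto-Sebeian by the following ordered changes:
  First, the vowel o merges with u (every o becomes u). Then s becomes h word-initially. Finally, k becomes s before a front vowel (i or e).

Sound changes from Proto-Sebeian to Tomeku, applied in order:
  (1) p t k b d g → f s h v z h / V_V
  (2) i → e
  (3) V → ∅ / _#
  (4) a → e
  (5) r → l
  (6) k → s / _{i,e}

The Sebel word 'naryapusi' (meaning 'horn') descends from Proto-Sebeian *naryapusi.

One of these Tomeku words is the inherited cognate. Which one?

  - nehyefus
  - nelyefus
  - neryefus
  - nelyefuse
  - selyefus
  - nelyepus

Tomeku: start from *naryapusi.
  rule 1 (intervocalic lenition): naryapusi → naryafusi
  rule 2 (vowel merger): naryafusi → naryafuse
  rule 3 (apocope): naryafuse → naryafus
  rule 4 (vowel merger): naryafus → neryefus
  rule 5 (unconditioned shift): neryefus → nelyefus
  rule 6: no change — nelyefus
  ⇒ Tomeku nelyefus
Among the options, 'nelyefus' alone shows every Tomeku change applied in order.

nelyefus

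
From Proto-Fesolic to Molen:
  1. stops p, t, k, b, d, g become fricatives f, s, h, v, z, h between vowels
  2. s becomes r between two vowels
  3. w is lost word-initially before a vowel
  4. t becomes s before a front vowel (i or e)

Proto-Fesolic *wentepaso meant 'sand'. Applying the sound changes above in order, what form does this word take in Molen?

Molen: *wentepaso
  wentepaso → wentefaso   [intervocalic lenition]
  wentefaso → wentefaro   [rhotacism]
  wentefaro → entefaro   [glide loss]
  entefaro → ensefaro   [palatalisation]
  giving Molen ensefaro.

ensefaro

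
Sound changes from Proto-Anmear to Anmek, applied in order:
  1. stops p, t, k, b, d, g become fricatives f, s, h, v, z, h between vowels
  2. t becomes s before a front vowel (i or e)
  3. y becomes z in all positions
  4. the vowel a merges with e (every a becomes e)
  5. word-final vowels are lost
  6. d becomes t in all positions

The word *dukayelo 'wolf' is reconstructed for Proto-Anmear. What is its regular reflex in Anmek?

Anmek: start from *dukayelo.
  rule 1 (intervocalic lenition): dukayelo → duhayelo
  rule 2: no change — duhayelo
  rule 3 (unconditioned shift): duhayelo → duhazelo
  rule 4 (vowel merger): duhazelo → duhezelo
  rule 5 (apocope): duhezelo → duhezel
  rule 6 (unconditioned shift): duhezel → tuhezel
  ⇒ Anmek tuhezel

tuhezel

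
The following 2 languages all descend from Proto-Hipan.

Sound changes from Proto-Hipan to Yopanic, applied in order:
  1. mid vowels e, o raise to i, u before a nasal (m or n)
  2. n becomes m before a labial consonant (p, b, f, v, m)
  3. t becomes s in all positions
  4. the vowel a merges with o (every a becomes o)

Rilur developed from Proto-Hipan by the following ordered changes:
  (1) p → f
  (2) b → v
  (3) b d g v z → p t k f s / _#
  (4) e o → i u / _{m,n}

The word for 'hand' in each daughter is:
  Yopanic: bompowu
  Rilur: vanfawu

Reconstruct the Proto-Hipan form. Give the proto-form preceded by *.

Position 3: Yopanic has m, Rilur has n. Rilur preserves n here (none of its changes turn any other segment into n), so the proto-segment is *n.
Position 4: Yopanic has p, Rilur has f. Yopanic preserves p here (none of its changes turn any other segment into p), so the proto-segment is *p.
Position 5: Yopanic has o, Rilur has a. Rilur preserves a here (none of its changes turn any other segment into a), so the proto-segment is *a.
Continuing position by position gives *banpawu; check it forward:
Yopanic: start from *banpawu.
  rule 1: no change — banpawu
  rule 2 (nasal place assimilation): banpawu → bampawu
  rule 3: no change — bampawu
  rule 4 (vowel merger): bampawu → bompowu
  ⇒ Yopanic bompowu
Rilur: start from *banpawu.
  rule 1 (unconditioned shift): banpawu → banfawu
  rule 2 (unconditioned shift): banfawu → vanfawu
  rule 3: no change — vanfawu
  rule 4: no change — vanfawu
  ⇒ Rilur vanfawu
No other proto-form is consistent with every reflex, so the reconstruction is *banpawu.

*banpawu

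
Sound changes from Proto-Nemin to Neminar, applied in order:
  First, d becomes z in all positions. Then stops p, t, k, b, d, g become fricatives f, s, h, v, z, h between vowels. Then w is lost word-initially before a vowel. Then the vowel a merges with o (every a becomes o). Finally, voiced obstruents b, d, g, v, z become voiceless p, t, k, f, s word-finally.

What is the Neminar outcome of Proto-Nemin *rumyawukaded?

Neminar: start from *rumyawukaded.
  rule 1 (unconditioned shift): rumyawukaded → rumyawukazez
  rule 2 (intervocalic lenition): rumyawukazez → rumyawuhazez
  rule 3: no change — rumyawuhazez
  rule 4 (vowel merger): rumyawuhazez → rumyowuhozez
  rule 5 (final devoicing): rumyowuhozez → rumyowuhozes
  ⇒ Neminar rumyowuhozes

rumyowuhozes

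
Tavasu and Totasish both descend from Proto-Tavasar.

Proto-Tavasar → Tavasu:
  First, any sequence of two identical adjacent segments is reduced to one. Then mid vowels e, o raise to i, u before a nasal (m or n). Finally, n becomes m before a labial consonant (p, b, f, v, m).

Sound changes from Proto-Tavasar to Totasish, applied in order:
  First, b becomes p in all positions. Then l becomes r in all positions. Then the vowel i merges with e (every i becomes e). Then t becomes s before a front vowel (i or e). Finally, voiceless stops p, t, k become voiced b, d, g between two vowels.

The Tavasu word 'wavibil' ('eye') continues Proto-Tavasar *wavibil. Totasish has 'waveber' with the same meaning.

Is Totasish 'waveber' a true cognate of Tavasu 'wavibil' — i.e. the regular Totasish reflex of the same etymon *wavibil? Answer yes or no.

Derive the expected Totasish reflex of *wavibil:
Totasish: *wavibil > wavipil > wavipir > waveper > waveber  (by unconditioned shift, unconditioned shift, vowel merger, intervocalic voicing)
Totasish 'waveber' matches the regular reflex exactly, so the pair is cognate.

yes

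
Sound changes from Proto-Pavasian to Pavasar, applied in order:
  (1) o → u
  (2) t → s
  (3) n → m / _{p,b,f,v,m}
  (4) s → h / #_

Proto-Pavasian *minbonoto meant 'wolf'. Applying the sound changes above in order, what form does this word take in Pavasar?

Pavasar: *minbonoto
  minbonoto → minbunutu   [vowel merger]
  minbunutu → minbunusu   [unconditioned shift]
  minbunusu → mimbunusu   [nasal place assimilation]
  mimbunusu (rule 4 does not apply)
  giving Pavasar mimbunusu.

mimbunusu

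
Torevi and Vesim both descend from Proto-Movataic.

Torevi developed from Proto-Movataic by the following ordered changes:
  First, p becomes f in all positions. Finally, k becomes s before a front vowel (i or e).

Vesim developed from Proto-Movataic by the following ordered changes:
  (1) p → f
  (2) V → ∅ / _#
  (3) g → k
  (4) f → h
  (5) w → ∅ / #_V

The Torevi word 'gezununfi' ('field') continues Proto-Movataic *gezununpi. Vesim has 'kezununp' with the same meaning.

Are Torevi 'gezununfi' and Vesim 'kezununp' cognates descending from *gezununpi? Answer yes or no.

no

Derive the expected Vesim reflex of *gezununpi:
Vesim: *gezununpi
  gezununpi → gezununfi   [unconditioned shift]
  gezununfi → gezununf   [apocope]
  gezununf → kezununf   [unconditioned shift]
  kezununf → kezununh   [unconditioned shift]
  kezununh (rule 5 does not apply)
  giving Vesim kezununh.
The regular Vesim reflex would be 'kezununh', but the attested form is 'kezununp'. The correspondence is irregular, so they are not cognates (the Vesim form has a different source).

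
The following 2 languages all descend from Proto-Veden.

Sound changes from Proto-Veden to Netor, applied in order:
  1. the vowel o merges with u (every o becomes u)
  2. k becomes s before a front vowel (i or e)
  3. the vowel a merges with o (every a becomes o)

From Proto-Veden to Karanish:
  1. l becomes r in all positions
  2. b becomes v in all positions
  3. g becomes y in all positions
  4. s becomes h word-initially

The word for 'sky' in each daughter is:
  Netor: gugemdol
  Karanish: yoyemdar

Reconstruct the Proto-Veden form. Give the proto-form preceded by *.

Position 8: Netor has l, Karanish has r. Netor preserves l here (none of its changes turn any other segment into l), so the proto-segment is *l.
Position 1: Netor has g, Karanish has y. Netor preserves g here (none of its changes turn any other segment into g), so the proto-segment is *g.
Position 3: Netor has g, Karanish has y. Netor preserves g here (none of its changes turn any other segment into g), so the proto-segment is *g.
Continuing position by position gives *gogemdal; check it forward:
Netor: *gogemdal
  gogemdal → gugemdal   [vowel merger]
  gugemdal (rule 2 does not apply)
  gugemdal → gugemdol   [vowel merger]
  giving Netor gugemdol.
Karanish: start from *gogemdal.
  rule 1 (unconditioned shift): gogemdal → gogemdar
  rule 2: no change — gogemdar
  rule 3 (unconditioned shift): gogemdar → yoyemdar
  rule 4: no change — yoyemdar
  ⇒ Karanish yoyemdar
Only *gogemdal yields all of Netor gugemdol, Karanish yoyemdar.

*gogemdal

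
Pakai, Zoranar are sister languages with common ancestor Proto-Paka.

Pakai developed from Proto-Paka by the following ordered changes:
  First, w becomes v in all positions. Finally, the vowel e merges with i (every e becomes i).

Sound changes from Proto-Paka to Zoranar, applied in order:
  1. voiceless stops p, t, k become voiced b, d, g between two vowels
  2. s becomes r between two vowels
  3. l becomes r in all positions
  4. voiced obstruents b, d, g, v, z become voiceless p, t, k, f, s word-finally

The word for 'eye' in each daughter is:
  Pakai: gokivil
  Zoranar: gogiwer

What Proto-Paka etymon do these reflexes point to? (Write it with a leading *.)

Position 5: Pakai has v, Zoranar has w. Zoranar preserves w here (none of its changes turn any other segment into w), so the proto-segment is *w.
Position 7: Pakai has l, Zoranar has r. Pakai preserves l here (none of its changes turn any other segment into l), so the proto-segment is *l.
Position 3: Pakai has k, Zoranar has g. Pakai preserves k here (none of its changes turn any other segment into k), so the proto-segment is *k.
Continuing position by position gives *gokiwel; check it forward:
Pakai: start from *gokiwel.
  rule 1 (unconditioned shift): gokiwel → gokivel
  rule 2 (vowel merger): gokivel → gokivil
  ⇒ Pakai gokivil
Zoranar: *gokiwel > gogiwel > gogiwer  (by intervocalic voicing, unconditioned shift)
Only *gokiwel yields all of Pakai gokivil, Zoranar gogiwer.

*gokiwel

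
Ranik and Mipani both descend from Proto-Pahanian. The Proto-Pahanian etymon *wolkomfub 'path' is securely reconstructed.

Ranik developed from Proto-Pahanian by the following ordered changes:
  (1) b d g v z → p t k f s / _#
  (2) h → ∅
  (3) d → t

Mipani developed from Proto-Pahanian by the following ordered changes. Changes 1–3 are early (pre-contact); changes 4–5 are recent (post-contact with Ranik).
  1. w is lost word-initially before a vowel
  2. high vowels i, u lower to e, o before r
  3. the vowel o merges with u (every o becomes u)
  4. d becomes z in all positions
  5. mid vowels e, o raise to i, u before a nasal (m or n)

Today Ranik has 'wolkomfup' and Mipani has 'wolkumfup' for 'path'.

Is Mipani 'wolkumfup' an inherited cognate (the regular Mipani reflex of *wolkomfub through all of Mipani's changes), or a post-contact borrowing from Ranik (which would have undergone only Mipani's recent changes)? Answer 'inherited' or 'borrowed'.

If inherited, *wolkomfub would pass through all of Mipani's changes:
Mipani: start from *wolkomfub.
  rule 1 (glide loss): wolkomfub → olkomfub
  rule 2: no change — olkomfub
  rule 3 (vowel merger): olkomfub → ulkumfub
  rule 4: no change — ulkumfub
  rule 5: no change — ulkumfub
  ⇒ Mipani ulkumfub
If borrowed from Ranik 'wolkomfup' after the early changes, it would undergo only the recent ones:
  rule 4 (unconditioned shift): no change (wolkomfup)
  rule 5 (pre-nasal raising): wolkomfup → wolkumfup
  ⇒ as a loan: wolkumfup
Mipani 'wolkumfup' matches the loan outcome 'wolkumfup', not the inherited 'ulkumfub' — it skipped the early Mipani changes, so it was borrowed from Ranik.

borrowed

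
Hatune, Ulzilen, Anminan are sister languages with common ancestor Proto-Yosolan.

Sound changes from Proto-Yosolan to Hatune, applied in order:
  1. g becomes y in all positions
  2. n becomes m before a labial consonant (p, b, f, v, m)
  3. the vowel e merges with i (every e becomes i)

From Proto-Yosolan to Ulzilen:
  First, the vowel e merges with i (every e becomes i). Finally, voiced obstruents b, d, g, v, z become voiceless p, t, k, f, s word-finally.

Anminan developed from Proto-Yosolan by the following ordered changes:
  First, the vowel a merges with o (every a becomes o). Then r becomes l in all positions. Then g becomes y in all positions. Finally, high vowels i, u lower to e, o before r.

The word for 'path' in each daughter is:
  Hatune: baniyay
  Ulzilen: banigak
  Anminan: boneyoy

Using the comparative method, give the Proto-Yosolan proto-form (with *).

*banegag

Position 6: Hatune has a, Ulzilen has a, Anminan has o. Hatune preserves a here (none of its changes turn any other segment into a), so the proto-segment is *a.
Position 5: Hatune has y, Ulzilen has g, Anminan has y. Ulzilen preserves g here (none of its changes turn any other segment into g), so the proto-segment is *g.
Verify the candidate proto-form against each daughter:
Hatune: *banegag
  banegag → baneyay   [unconditioned shift]
  baneyay (rule 2 does not apply)
  baneyay → baniyay   [vowel merger]
  giving Hatune baniyay.
Ulzilen: *banegag
  banegag → banigag   [vowel merger]
  banigag → banigak   [final devoicing]
  giving Ulzilen banigak.
Anminan: *banegag
  banegag → bonegog   [vowel merger]
  bonegog (rule 2 does not apply)
  bonegog → boneyoy   [unconditioned shift]
  boneyoy (rule 4 does not apply)
  giving Anminan boneyoy.
No other proto-form is consistent with every reflex, so the reconstruction is *banegag.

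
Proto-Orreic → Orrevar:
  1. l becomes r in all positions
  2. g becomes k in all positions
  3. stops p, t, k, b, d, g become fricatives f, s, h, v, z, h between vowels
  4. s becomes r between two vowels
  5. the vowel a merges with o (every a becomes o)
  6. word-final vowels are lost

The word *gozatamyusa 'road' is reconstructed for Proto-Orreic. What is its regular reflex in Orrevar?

Orrevar: *gozatamyusa
  gozatamyusa (rule 1 does not apply)
  gozatamyusa → kozatamyusa   [unconditioned shift]
  kozatamyusa → kozasamyusa   [intervocalic lenition]
  kozasamyusa → kozaramyura   [rhotacism]
  kozaramyura → kozoromyuro   [vowel merger]
  kozoromyuro → kozoromyur   [apocope]
  giving Orrevar kozoromyur.

kozoromyur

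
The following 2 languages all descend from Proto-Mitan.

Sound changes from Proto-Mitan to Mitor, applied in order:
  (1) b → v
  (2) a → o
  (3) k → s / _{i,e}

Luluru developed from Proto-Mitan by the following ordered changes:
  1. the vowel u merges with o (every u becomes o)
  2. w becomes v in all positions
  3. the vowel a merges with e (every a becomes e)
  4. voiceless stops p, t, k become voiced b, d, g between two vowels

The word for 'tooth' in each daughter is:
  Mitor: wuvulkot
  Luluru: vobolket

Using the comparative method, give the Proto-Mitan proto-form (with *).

Position 7: Mitor has o, Luluru has e. Taking the neighbouring segments as reconstructed: Mitor o could go back to *a or *o; Luluru e could go back to *a or *e — the one source consistent with every daughter is *a.
Position 3: Mitor has v, Luluru has b. Taking the neighbouring segments as reconstructed: Mitor v could go back to *b or *v; Luluru b could go back to *p or *b — the one source consistent with every daughter is *b.
Continuing position by position gives *wubulkat; check it forward:
Mitor: *wubulkat
  wubulkat → wuvulkat   [unconditioned shift]
  wuvulkat → wuvulkot   [vowel merger]
  wuvulkot (rule 3 does not apply)
  giving Mitor wuvulkot.
Luluru: start from *wubulkat.
  rule 1 (vowel merger): wubulkat → wobolkat
  rule 2 (unconditioned shift): wobolkat → vobolkat
  rule 3 (vowel merger): vobolkat → vobolket
  rule 4: no change — vobolket
  ⇒ Luluru vobolket
Only *wubulkat yields all of Mitor wuvulkot, Luluru vobolket.

*wubulkat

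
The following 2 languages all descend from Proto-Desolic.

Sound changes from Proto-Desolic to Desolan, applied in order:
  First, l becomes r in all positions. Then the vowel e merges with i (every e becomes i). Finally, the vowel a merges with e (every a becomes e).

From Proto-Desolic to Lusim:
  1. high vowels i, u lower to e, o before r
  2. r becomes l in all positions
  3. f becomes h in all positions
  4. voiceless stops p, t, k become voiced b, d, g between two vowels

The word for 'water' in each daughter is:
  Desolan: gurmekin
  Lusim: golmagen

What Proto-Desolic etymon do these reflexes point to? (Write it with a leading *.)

Position 6: Desolan has k, Lusim has g. Desolan preserves k here (none of its changes turn any other segment into k), so the proto-segment is *k.
Position 2: Desolan has u, Lusim has o. Desolan preserves u here (none of its changes turn any other segment into u), so the proto-segment is *u.
Continuing position by position gives *gurmaken; check it forward:
Desolan: *gurmaken > gurmakin > gurmekin  (by vowel merger, vowel merger)
Lusim: start from *gurmaken.
  rule 1 (pre-rhotic lowering): gurmaken → gormaken
  rule 2 (unconditioned shift): gormaken → golmaken
  rule 3: no change — golmaken
  rule 4 (intervocalic voicing): golmaken → golmagen
  ⇒ Lusim golmagen
Only *gurmaken yields all of Desolan gurmekin, Lusim golmagen.

*gurmaken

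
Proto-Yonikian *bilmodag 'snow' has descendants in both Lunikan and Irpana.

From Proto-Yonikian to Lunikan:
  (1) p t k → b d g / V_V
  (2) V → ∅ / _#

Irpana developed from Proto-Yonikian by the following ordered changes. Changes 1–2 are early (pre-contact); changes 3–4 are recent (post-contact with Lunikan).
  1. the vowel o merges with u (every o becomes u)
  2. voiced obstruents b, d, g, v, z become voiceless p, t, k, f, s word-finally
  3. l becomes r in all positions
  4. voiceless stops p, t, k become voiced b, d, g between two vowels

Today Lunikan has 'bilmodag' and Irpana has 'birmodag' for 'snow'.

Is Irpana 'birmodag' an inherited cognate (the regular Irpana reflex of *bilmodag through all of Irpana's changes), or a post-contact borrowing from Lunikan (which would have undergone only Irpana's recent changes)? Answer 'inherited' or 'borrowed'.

If inherited, *bilmodag would pass through all of Irpana's changes:
Irpana: *bilmodag
  bilmodag → bilmudag   [vowel merger]
  bilmudag → bilmudak   [final devoicing]
  bilmudak → birmudak   [unconditioned shift]
  birmudak (rule 4 does not apply)
  giving Irpana birmudak.
If borrowed from Lunikan 'bilmodag' after the early changes, it would undergo only the recent ones:
  rule 3 (unconditioned shift): bilmodag → birmodag
  rule 4 (intervocalic voicing): no change (birmodag)
  ⇒ as a loan: birmodag
Irpana 'birmodag' matches the loan outcome 'birmodag', not the inherited 'birmudak' — it skipped the early Irpana changes, so it was borrowed from Lunikan.

borrowed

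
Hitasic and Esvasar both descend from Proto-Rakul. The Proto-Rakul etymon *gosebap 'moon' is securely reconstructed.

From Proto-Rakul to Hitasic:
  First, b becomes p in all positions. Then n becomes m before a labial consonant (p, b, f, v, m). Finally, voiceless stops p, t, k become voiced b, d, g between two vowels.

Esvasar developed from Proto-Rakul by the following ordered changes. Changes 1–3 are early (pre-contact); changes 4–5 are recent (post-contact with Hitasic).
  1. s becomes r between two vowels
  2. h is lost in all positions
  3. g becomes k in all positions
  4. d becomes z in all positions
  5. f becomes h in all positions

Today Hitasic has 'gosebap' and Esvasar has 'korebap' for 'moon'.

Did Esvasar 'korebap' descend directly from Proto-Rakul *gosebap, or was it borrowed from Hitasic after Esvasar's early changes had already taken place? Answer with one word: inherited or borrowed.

inherited

If inherited, *gosebap would pass through all of Esvasar's changes:
Esvasar: start from *gosebap.
  rule 1 (rhotacism): gosebap → gorebap
  rule 2: no change — gorebap
  rule 3 (unconditioned shift): gorebap → korebap
  rule 4: no change — korebap
  rule 5: no change — korebap
  ⇒ Esvasar korebap
If borrowed from Hitasic 'gosebap' after the early changes, it would undergo only the recent ones:
  rule 4 (unconditioned shift): no change (gosebap)
  rule 5 (unconditioned shift): no change (gosebap)
  ⇒ as a loan: gosebap
Esvasar 'korebap' matches the inherited outcome exactly, so it is an inherited cognate, not a loan.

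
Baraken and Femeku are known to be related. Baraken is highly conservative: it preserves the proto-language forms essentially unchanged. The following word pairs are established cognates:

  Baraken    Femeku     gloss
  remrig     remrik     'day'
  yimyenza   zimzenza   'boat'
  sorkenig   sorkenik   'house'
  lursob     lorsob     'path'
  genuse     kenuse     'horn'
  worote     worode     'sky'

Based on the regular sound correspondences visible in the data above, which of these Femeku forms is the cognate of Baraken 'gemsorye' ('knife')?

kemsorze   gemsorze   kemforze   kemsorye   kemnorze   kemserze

genuse ~ kenuse — Baraken g corresponds to Femeku k word-initially before a front vowel.
yimyenza ~ zimzenza — Baraken y corresponds to Femeku z after a consonant, before a front vowel.
Applying these to Baraken 'gemsorye':
  gemsorye → kemsorye   (g→k word-initially before a front vowel)
  kemsorye → kemsorze   (y→z after a consonant, before a front vowel)
So the Femeku cognate is 'kemsorze'.

kemsorze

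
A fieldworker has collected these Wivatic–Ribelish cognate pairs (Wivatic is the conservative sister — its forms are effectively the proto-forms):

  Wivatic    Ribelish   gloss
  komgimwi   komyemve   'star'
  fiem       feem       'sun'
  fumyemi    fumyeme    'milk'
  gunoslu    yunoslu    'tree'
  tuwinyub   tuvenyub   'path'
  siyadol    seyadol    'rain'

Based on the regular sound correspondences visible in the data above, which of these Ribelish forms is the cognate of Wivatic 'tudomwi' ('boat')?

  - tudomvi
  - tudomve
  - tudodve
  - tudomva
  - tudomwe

tudomve

komgimwi ~ komyemve — Wivatic w corresponds to Ribelish v after a consonant, before a front vowel.
komgimwi ~ komyemve, fumyemi ~ fumyeme — Wivatic i corresponds to Ribelish e word-finally.
Applying these to Wivatic 'tudomwi':
  tudomwi → tudomvi   (w→v after a consonant, before a front vowel)
  tudomvi → tudomve   (i→e word-finally)
So the Ribelish cognate is 'tudomve'.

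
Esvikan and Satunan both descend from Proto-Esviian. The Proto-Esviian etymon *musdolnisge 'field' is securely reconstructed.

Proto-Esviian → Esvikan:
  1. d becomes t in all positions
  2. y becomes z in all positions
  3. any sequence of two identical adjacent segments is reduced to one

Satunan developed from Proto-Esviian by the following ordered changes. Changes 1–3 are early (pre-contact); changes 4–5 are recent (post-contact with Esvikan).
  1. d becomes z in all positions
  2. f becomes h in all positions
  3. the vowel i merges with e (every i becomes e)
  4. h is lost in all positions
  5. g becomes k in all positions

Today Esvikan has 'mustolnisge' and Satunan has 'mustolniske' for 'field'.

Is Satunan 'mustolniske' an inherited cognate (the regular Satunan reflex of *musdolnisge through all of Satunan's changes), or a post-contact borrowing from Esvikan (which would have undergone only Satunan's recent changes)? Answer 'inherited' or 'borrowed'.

If inherited, *musdolnisge would pass through all of Satunan's changes:
Satunan: *musdolnisge > muszolnisge > muszolnesge > muszolneske  (by unconditioned shift, vowel merger, unconditioned shift)
If borrowed from Esvikan 'mustolnisge' after the early changes, it would undergo only the recent ones:
  rule 4 (h-loss): no change (mustolnisge)
  rule 5 (unconditioned shift): mustolnisge → mustolniske
  ⇒ as a loan: mustolniske
Satunan 'mustolniske' matches the loan outcome 'mustolniske', not the inherited 'muszolneske' — it skipped the early Satunan changes, so it was borrowed from Esvikan.

borrowed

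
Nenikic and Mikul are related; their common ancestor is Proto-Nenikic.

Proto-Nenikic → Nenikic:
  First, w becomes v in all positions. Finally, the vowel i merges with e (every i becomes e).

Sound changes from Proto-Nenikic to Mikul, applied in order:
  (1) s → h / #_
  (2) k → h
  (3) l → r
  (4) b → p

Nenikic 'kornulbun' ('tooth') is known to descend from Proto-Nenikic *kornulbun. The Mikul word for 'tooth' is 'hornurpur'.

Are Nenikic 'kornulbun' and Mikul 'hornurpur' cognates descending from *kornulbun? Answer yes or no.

Derive the expected Mikul reflex of *kornulbun:
Mikul: *kornulbun
  kornulbun (rule 1 does not apply)
  kornulbun → hornulbun   [unconditioned shift]
  hornulbun → hornurbun   [unconditioned shift]
  hornurbun → hornurpun   [unconditioned shift]
  giving Mikul hornurpun.
The regular Mikul reflex would be 'hornurpun', but the attested form is 'hornurpur'. The correspondence is irregular, so they are not cognates (the Mikul form has a different source).

no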